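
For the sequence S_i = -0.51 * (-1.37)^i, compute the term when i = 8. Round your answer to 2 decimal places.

S_8 = -0.51 * (-1.37)^8 ≈ -0.51 * 12.4098 ≈ -6.33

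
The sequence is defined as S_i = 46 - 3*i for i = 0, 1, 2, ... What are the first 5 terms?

This is an arithmetic sequence.
i=0: S_0 = 46 + -3*0 = 46
i=1: S_1 = 46 + -3*1 = 43
i=2: S_2 = 46 + -3*2 = 40
i=3: S_3 = 46 + -3*3 = 37
i=4: S_4 = 46 + -3*4 = 34
The first 5 terms are: [46, 43, 40, 37, 34]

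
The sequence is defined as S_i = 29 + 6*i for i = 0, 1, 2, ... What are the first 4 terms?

This is an arithmetic sequence.
i=0: S_0 = 29 + 6*0 = 29
i=1: S_1 = 29 + 6*1 = 35
i=2: S_2 = 29 + 6*2 = 41
i=3: S_3 = 29 + 6*3 = 47
The first 4 terms are: [29, 35, 41, 47]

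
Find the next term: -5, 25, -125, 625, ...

Ratios: 25 / -5 = -5.0
This is a geometric sequence with common ratio r = -5.
Next term = 625 * -5 = -3125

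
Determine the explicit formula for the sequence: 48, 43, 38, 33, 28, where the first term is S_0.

Check differences: 43 - 48 = -5
38 - 43 = -5
Common difference d = -5.
First term a = 48.
Formula: S_i = 48 - 5*i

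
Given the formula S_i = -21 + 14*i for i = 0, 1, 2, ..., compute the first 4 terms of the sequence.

This is an arithmetic sequence.
i=0: S_0 = -21 + 14*0 = -21
i=1: S_1 = -21 + 14*1 = -7
i=2: S_2 = -21 + 14*2 = 7
i=3: S_3 = -21 + 14*3 = 21
The first 4 terms are: [-21, -7, 7, 21]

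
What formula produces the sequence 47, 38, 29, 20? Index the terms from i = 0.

Check differences: 38 - 47 = -9
29 - 38 = -9
Common difference d = -9.
First term a = 47.
Formula: S_i = 47 - 9*i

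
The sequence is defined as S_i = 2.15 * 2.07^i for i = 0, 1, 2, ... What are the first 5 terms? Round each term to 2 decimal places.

This is a geometric sequence.
i=0: S_0 = 2.15 * 2.07^0 = 2.15
i=1: S_1 = 2.15 * 2.07^1 ≈ 4.45
i=2: S_2 = 2.15 * 2.07^2 ≈ 9.21
i=3: S_3 = 2.15 * 2.07^3 ≈ 19.07
i=4: S_4 = 2.15 * 2.07^4 ≈ 39.47
The first 5 terms are: [2.15, 4.45, 9.21, 19.07, 39.47]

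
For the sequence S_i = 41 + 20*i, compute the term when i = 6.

S_6 = 41 + 20*6 = 41 + 120 = 161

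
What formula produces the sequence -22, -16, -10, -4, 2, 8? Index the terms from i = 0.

Check differences: -16 - -22 = 6
-10 - -16 = 6
Common difference d = 6.
First term a = -22.
Formula: S_i = -22 + 6*i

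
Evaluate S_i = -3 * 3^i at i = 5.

S_5 = -3 * 3^5 = -3 * 243 = -729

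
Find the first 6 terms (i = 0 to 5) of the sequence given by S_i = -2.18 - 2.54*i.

This is an arithmetic sequence.
i=0: S_0 = -2.18 + -2.54*0 = -2.18
i=1: S_1 = -2.18 + -2.54*1 = -4.72
i=2: S_2 = -2.18 + -2.54*2 = -7.26
i=3: S_3 = -2.18 + -2.54*3 = -9.8
i=4: S_4 = -2.18 + -2.54*4 = -12.34
i=5: S_5 = -2.18 + -2.54*5 = -14.88
The first 6 terms are: [-2.18, -4.72, -7.26, -9.8, -12.34, -14.88]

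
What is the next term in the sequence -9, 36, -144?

Ratios: 36 / -9 = -4.0
This is a geometric sequence with common ratio r = -4.
Next term = -144 * -4 = 576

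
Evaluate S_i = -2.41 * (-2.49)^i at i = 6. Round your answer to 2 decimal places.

S_6 = -2.41 * (-2.49)^6 ≈ -2.41 * 238.3395 ≈ -574.4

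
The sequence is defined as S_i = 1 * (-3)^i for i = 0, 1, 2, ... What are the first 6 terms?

This is a geometric sequence.
i=0: S_0 = 1 * (-3)^0 = 1
i=1: S_1 = 1 * (-3)^1 = -3
i=2: S_2 = 1 * (-3)^2 = 9
i=3: S_3 = 1 * (-3)^3 = -27
i=4: S_4 = 1 * (-3)^4 = 81
i=5: S_5 = 1 * (-3)^5 = -243
The first 6 terms are: [1, -3, 9, -27, 81, -243]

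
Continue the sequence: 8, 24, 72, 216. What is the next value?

Ratios: 24 / 8 = 3.0
This is a geometric sequence with common ratio r = 3.
Next term = 216 * 3 = 648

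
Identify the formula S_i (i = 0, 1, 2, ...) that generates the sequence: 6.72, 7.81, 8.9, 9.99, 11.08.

Check differences: 7.81 - 6.72 = 1.09
8.9 - 7.81 = 1.09
Common difference d = 1.09.
First term a = 6.72.
Formula: S_i = 6.72 + 1.09*i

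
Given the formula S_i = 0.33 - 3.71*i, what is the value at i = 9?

S_9 = 0.33 + -3.71*9 = 0.33 + -33.39 = -33.06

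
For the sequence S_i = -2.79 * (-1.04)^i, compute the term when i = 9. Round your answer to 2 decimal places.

S_9 = -2.79 * (-1.04)^9 ≈ -2.79 * -1.4233 ≈ 3.97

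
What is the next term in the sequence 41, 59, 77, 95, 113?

Differences: 59 - 41 = 18
This is an arithmetic sequence with common difference d = 18.
Next term = 113 + 18 = 131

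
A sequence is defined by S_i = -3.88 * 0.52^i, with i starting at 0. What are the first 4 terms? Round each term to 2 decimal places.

This is a geometric sequence.
i=0: S_0 = -3.88 * 0.52^0 = -3.88
i=1: S_1 = -3.88 * 0.52^1 ≈ -2.02
i=2: S_2 = -3.88 * 0.52^2 ≈ -1.05
i=3: S_3 = -3.88 * 0.52^3 ≈ -0.55
The first 4 terms are: [-3.88, -2.02, -1.05, -0.55]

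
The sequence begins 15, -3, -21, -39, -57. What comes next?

Differences: -3 - 15 = -18
This is an arithmetic sequence with common difference d = -18.
Next term = -57 + -18 = -75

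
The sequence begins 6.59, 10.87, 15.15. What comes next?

Differences: 10.87 - 6.59 = 4.28
This is an arithmetic sequence with common difference d = 4.28.
Next term = 15.15 + 4.28 = 19.43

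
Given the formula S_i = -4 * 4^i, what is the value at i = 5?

S_5 = -4 * 4^5 = -4 * 1024 = -4096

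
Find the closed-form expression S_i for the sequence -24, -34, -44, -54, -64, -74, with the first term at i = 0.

Check differences: -34 - -24 = -10
-44 - -34 = -10
Common difference d = -10.
First term a = -24.
Formula: S_i = -24 - 10*i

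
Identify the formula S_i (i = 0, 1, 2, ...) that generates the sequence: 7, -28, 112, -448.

Check ratios: -28 / 7 = -4.0
Common ratio r = -4.
First term a = 7.
Formula: S_i = 7 * (-4)^i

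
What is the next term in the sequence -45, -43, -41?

Differences: -43 - -45 = 2
This is an arithmetic sequence with common difference d = 2.
Next term = -41 + 2 = -39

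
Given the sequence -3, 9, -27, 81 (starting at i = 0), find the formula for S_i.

Check ratios: 9 / -3 = -3.0
Common ratio r = -3.
First term a = -3.
Formula: S_i = -3 * (-3)^i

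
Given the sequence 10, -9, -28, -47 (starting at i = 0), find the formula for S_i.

Check differences: -9 - 10 = -19
-28 - -9 = -19
Common difference d = -19.
First term a = 10.
Formula: S_i = 10 - 19*i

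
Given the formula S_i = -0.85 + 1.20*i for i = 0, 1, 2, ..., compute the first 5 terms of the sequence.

This is an arithmetic sequence.
i=0: S_0 = -0.85 + 1.2*0 = -0.85
i=1: S_1 = -0.85 + 1.2*1 = 0.35
i=2: S_2 = -0.85 + 1.2*2 = 1.55
i=3: S_3 = -0.85 + 1.2*3 = 2.75
i=4: S_4 = -0.85 + 1.2*4 = 3.95
The first 5 terms are: [-0.85, 0.35, 1.55, 2.75, 3.95]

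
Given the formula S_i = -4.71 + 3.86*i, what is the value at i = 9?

S_9 = -4.71 + 3.86*9 = -4.71 + 34.74 = 30.03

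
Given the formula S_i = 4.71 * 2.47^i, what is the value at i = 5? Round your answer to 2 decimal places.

S_5 = 4.71 * 2.47^5 ≈ 4.71 * 91.9358 ≈ 433.02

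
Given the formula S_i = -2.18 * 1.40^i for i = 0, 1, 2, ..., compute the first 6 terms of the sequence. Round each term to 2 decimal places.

This is a geometric sequence.
i=0: S_0 = -2.18 * 1.4^0 = -2.18
i=1: S_1 = -2.18 * 1.4^1 ≈ -3.05
i=2: S_2 = -2.18 * 1.4^2 ≈ -4.27
i=3: S_3 = -2.18 * 1.4^3 ≈ -5.98
i=4: S_4 = -2.18 * 1.4^4 ≈ -8.37
i=5: S_5 = -2.18 * 1.4^5 ≈ -11.72
The first 6 terms are: [-2.18, -3.05, -4.27, -5.98, -8.37, -11.72]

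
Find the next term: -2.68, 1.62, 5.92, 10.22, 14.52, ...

Differences: 1.62 - -2.68 = 4.3
This is an arithmetic sequence with common difference d = 4.3.
Next term = 14.52 + 4.3 = 18.82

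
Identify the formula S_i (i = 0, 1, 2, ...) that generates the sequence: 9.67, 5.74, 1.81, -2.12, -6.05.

Check differences: 5.74 - 9.67 = -3.93
1.81 - 5.74 = -3.93
Common difference d = -3.93.
First term a = 9.67.
Formula: S_i = 9.67 - 3.93*i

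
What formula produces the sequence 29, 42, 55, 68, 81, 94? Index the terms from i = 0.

Check differences: 42 - 29 = 13
55 - 42 = 13
Common difference d = 13.
First term a = 29.
Formula: S_i = 29 + 13*i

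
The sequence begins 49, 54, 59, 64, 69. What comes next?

Differences: 54 - 49 = 5
This is an arithmetic sequence with common difference d = 5.
Next term = 69 + 5 = 74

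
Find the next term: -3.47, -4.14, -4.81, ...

Differences: -4.14 - -3.47 = -0.67
This is an arithmetic sequence with common difference d = -0.67.
Next term = -4.81 + -0.67 = -5.48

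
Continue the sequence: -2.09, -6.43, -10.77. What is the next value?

Differences: -6.43 - -2.09 = -4.34
This is an arithmetic sequence with common difference d = -4.34.
Next term = -10.77 + -4.34 = -15.11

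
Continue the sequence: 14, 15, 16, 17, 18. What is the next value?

Differences: 15 - 14 = 1
This is an arithmetic sequence with common difference d = 1.
Next term = 18 + 1 = 19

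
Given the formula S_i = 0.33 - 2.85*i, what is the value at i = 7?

S_7 = 0.33 + -2.85*7 = 0.33 + -19.95 = -19.62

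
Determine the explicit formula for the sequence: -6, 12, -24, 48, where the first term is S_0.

Check ratios: 12 / -6 = -2.0
Common ratio r = -2.
First term a = -6.
Formula: S_i = -6 * (-2)^i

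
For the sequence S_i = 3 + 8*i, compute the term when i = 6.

S_6 = 3 + 8*6 = 3 + 48 = 51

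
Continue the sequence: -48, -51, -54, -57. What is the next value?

Differences: -51 - -48 = -3
This is an arithmetic sequence with common difference d = -3.
Next term = -57 + -3 = -60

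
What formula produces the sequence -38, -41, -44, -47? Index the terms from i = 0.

Check differences: -41 - -38 = -3
-44 - -41 = -3
Common difference d = -3.
First term a = -38.
Formula: S_i = -38 - 3*i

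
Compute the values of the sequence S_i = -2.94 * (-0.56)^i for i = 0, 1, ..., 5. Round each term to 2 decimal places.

This is a geometric sequence.
i=0: S_0 = -2.94 * (-0.56)^0 = -2.94
i=1: S_1 = -2.94 * (-0.56)^1 ≈ 1.65
i=2: S_2 = -2.94 * (-0.56)^2 ≈ -0.92
i=3: S_3 = -2.94 * (-0.56)^3 ≈ 0.52
i=4: S_4 = -2.94 * (-0.56)^4 ≈ -0.29
i=5: S_5 = -2.94 * (-0.56)^5 ≈ 0.16
The first 6 terms are: [-2.94, 1.65, -0.92, 0.52, -0.29, 0.16]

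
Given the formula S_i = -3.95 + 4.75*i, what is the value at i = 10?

S_10 = -3.95 + 4.75*10 = -3.95 + 47.5 = 43.55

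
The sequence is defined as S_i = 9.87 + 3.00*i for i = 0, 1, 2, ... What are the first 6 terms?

This is an arithmetic sequence.
i=0: S_0 = 9.87 + 3.0*0 = 9.87
i=1: S_1 = 9.87 + 3.0*1 = 12.87
i=2: S_2 = 9.87 + 3.0*2 = 15.87
i=3: S_3 = 9.87 + 3.0*3 = 18.87
i=4: S_4 = 9.87 + 3.0*4 = 21.87
i=5: S_5 = 9.87 + 3.0*5 = 24.87
The first 6 terms are: [9.87, 12.87, 15.87, 18.87, 21.87, 24.87]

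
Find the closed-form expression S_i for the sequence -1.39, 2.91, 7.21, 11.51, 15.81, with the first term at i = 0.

Check differences: 2.91 - -1.39 = 4.3
7.21 - 2.91 = 4.3
Common difference d = 4.3.
First term a = -1.39.
Formula: S_i = -1.39 + 4.30*i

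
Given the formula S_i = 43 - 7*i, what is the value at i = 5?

S_5 = 43 + -7*5 = 43 + -35 = 8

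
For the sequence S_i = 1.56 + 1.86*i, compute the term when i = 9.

S_9 = 1.56 + 1.86*9 = 1.56 + 16.74 = 18.3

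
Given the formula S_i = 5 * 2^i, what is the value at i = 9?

S_9 = 5 * 2^9 = 5 * 512 = 2560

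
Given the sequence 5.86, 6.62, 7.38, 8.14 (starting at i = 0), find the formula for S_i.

Check differences: 6.62 - 5.86 = 0.76
7.38 - 6.62 = 0.76
Common difference d = 0.76.
First term a = 5.86.
Formula: S_i = 5.86 + 0.76*i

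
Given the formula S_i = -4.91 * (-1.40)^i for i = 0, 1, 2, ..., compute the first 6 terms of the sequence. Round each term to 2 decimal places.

This is a geometric sequence.
i=0: S_0 = -4.91 * (-1.4)^0 = -4.91
i=1: S_1 = -4.91 * (-1.4)^1 ≈ 6.87
i=2: S_2 = -4.91 * (-1.4)^2 ≈ -9.62
i=3: S_3 = -4.91 * (-1.4)^3 ≈ 13.47
i=4: S_4 = -4.91 * (-1.4)^4 ≈ -18.86
i=5: S_5 = -4.91 * (-1.4)^5 ≈ 26.41
The first 6 terms are: [-4.91, 6.87, -9.62, 13.47, -18.86, 26.41]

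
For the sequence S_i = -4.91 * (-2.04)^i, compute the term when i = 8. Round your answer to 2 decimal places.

S_8 = -4.91 * (-2.04)^8 ≈ -4.91 * 299.9448 ≈ -1472.73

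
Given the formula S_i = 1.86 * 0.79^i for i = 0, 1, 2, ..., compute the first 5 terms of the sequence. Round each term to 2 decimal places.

This is a geometric sequence.
i=0: S_0 = 1.86 * 0.79^0 = 1.86
i=1: S_1 = 1.86 * 0.79^1 ≈ 1.47
i=2: S_2 = 1.86 * 0.79^2 ≈ 1.16
i=3: S_3 = 1.86 * 0.79^3 ≈ 0.92
i=4: S_4 = 1.86 * 0.79^4 ≈ 0.72
The first 5 terms are: [1.86, 1.47, 1.16, 0.92, 0.72]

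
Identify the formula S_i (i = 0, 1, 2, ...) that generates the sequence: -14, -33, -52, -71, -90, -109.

Check differences: -33 - -14 = -19
-52 - -33 = -19
Common difference d = -19.
First term a = -14.
Formula: S_i = -14 - 19*i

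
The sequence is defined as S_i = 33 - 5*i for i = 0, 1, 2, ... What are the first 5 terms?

This is an arithmetic sequence.
i=0: S_0 = 33 + -5*0 = 33
i=1: S_1 = 33 + -5*1 = 28
i=2: S_2 = 33 + -5*2 = 23
i=3: S_3 = 33 + -5*3 = 18
i=4: S_4 = 33 + -5*4 = 13
The first 5 terms are: [33, 28, 23, 18, 13]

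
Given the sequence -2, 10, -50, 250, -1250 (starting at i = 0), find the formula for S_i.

Check ratios: 10 / -2 = -5.0
Common ratio r = -5.
First term a = -2.
Formula: S_i = -2 * (-5)^i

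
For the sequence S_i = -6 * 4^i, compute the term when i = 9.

S_9 = -6 * 4^9 = -6 * 262144 = -1572864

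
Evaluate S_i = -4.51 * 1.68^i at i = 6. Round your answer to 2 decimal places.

S_6 = -4.51 * 1.68^6 ≈ -4.51 * 22.4831 ≈ -101.4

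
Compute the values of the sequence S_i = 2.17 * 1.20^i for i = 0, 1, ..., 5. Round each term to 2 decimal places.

This is a geometric sequence.
i=0: S_0 = 2.17 * 1.2^0 = 2.17
i=1: S_1 = 2.17 * 1.2^1 ≈ 2.6
i=2: S_2 = 2.17 * 1.2^2 ≈ 3.12
i=3: S_3 = 2.17 * 1.2^3 ≈ 3.75
i=4: S_4 = 2.17 * 1.2^4 ≈ 4.5
i=5: S_5 = 2.17 * 1.2^5 ≈ 5.4
The first 6 terms are: [2.17, 2.6, 3.12, 3.75, 4.5, 5.4]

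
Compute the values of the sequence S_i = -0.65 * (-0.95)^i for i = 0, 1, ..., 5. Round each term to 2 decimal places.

This is a geometric sequence.
i=0: S_0 = -0.65 * (-0.95)^0 = -0.65
i=1: S_1 = -0.65 * (-0.95)^1 ≈ 0.62
i=2: S_2 = -0.65 * (-0.95)^2 ≈ -0.59
i=3: S_3 = -0.65 * (-0.95)^3 ≈ 0.56
i=4: S_4 = -0.65 * (-0.95)^4 ≈ -0.53
i=5: S_5 = -0.65 * (-0.95)^5 ≈ 0.5
The first 6 terms are: [-0.65, 0.62, -0.59, 0.56, -0.53, 0.5]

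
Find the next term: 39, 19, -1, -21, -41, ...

Differences: 19 - 39 = -20
This is an arithmetic sequence with common difference d = -20.
Next term = -41 + -20 = -61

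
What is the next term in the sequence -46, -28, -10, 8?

Differences: -28 - -46 = 18
This is an arithmetic sequence with common difference d = 18.
Next term = 8 + 18 = 26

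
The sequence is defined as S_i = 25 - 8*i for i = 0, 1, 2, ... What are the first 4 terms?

This is an arithmetic sequence.
i=0: S_0 = 25 + -8*0 = 25
i=1: S_1 = 25 + -8*1 = 17
i=2: S_2 = 25 + -8*2 = 9
i=3: S_3 = 25 + -8*3 = 1
The first 4 terms are: [25, 17, 9, 1]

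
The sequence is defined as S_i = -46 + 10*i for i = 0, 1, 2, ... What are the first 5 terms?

This is an arithmetic sequence.
i=0: S_0 = -46 + 10*0 = -46
i=1: S_1 = -46 + 10*1 = -36
i=2: S_2 = -46 + 10*2 = -26
i=3: S_3 = -46 + 10*3 = -16
i=4: S_4 = -46 + 10*4 = -6
The first 5 terms are: [-46, -36, -26, -16, -6]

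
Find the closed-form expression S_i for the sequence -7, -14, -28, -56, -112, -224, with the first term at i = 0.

Check ratios: -14 / -7 = 2.0
Common ratio r = 2.
First term a = -7.
Formula: S_i = -7 * 2^i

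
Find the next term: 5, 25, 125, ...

Ratios: 25 / 5 = 5.0
This is a geometric sequence with common ratio r = 5.
Next term = 125 * 5 = 625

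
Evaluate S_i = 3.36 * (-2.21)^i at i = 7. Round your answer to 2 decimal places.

S_7 = 3.36 * (-2.21)^7 ≈ 3.36 * -257.4814 ≈ -865.14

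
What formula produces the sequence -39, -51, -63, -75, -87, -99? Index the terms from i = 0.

Check differences: -51 - -39 = -12
-63 - -51 = -12
Common difference d = -12.
First term a = -39.
Formula: S_i = -39 - 12*i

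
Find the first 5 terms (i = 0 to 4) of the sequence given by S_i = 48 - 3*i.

This is an arithmetic sequence.
i=0: S_0 = 48 + -3*0 = 48
i=1: S_1 = 48 + -3*1 = 45
i=2: S_2 = 48 + -3*2 = 42
i=3: S_3 = 48 + -3*3 = 39
i=4: S_4 = 48 + -3*4 = 36
The first 5 terms are: [48, 45, 42, 39, 36]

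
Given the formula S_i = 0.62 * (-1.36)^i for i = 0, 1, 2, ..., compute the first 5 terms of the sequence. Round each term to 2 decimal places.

This is a geometric sequence.
i=0: S_0 = 0.62 * (-1.36)^0 = 0.62
i=1: S_1 = 0.62 * (-1.36)^1 ≈ -0.84
i=2: S_2 = 0.62 * (-1.36)^2 ≈ 1.15
i=3: S_3 = 0.62 * (-1.36)^3 ≈ -1.56
i=4: S_4 = 0.62 * (-1.36)^4 ≈ 2.12
The first 5 terms are: [0.62, -0.84, 1.15, -1.56, 2.12]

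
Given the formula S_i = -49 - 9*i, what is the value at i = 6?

S_6 = -49 + -9*6 = -49 + -54 = -103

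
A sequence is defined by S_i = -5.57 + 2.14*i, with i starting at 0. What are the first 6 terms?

This is an arithmetic sequence.
i=0: S_0 = -5.57 + 2.14*0 = -5.57
i=1: S_1 = -5.57 + 2.14*1 = -3.43
i=2: S_2 = -5.57 + 2.14*2 = -1.29
i=3: S_3 = -5.57 + 2.14*3 = 0.85
i=4: S_4 = -5.57 + 2.14*4 = 2.99
i=5: S_5 = -5.57 + 2.14*5 = 5.13
The first 6 terms are: [-5.57, -3.43, -1.29, 0.85, 2.99, 5.13]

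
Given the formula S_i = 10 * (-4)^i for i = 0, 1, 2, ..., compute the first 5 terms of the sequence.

This is a geometric sequence.
i=0: S_0 = 10 * (-4)^0 = 10
i=1: S_1 = 10 * (-4)^1 = -40
i=2: S_2 = 10 * (-4)^2 = 160
i=3: S_3 = 10 * (-4)^3 = -640
i=4: S_4 = 10 * (-4)^4 = 2560
The first 5 terms are: [10, -40, 160, -640, 2560]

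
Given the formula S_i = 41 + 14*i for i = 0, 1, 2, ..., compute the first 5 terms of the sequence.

This is an arithmetic sequence.
i=0: S_0 = 41 + 14*0 = 41
i=1: S_1 = 41 + 14*1 = 55
i=2: S_2 = 41 + 14*2 = 69
i=3: S_3 = 41 + 14*3 = 83
i=4: S_4 = 41 + 14*4 = 97
The first 5 terms are: [41, 55, 69, 83, 97]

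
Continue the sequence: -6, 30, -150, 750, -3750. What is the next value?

Ratios: 30 / -6 = -5.0
This is a geometric sequence with common ratio r = -5.
Next term = -3750 * -5 = 18750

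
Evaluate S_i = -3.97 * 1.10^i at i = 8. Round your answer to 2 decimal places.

S_8 = -3.97 * 1.1^8 ≈ -3.97 * 2.1436 ≈ -8.51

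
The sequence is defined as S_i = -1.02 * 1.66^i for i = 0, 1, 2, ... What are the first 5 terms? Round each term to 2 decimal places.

This is a geometric sequence.
i=0: S_0 = -1.02 * 1.66^0 = -1.02
i=1: S_1 = -1.02 * 1.66^1 ≈ -1.69
i=2: S_2 = -1.02 * 1.66^2 ≈ -2.81
i=3: S_3 = -1.02 * 1.66^3 ≈ -4.67
i=4: S_4 = -1.02 * 1.66^4 ≈ -7.75
The first 5 terms are: [-1.02, -1.69, -2.81, -4.67, -7.75]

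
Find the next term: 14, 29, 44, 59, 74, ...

Differences: 29 - 14 = 15
This is an arithmetic sequence with common difference d = 15.
Next term = 74 + 15 = 89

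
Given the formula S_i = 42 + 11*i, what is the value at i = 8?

S_8 = 42 + 11*8 = 42 + 88 = 130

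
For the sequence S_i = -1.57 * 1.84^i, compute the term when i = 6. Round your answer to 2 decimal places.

S_6 = -1.57 * 1.84^6 ≈ -1.57 * 38.8067 ≈ -60.93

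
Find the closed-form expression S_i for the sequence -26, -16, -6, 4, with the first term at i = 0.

Check differences: -16 - -26 = 10
-6 - -16 = 10
Common difference d = 10.
First term a = -26.
Formula: S_i = -26 + 10*i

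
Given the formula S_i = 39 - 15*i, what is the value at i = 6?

S_6 = 39 + -15*6 = 39 + -90 = -51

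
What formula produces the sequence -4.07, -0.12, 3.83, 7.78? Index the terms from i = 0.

Check differences: -0.12 - -4.07 = 3.95
3.83 - -0.12 = 3.95
Common difference d = 3.95.
First term a = -4.07.
Formula: S_i = -4.07 + 3.95*i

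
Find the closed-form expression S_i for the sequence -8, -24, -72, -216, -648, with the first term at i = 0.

Check ratios: -24 / -8 = 3.0
Common ratio r = 3.
First term a = -8.
Formula: S_i = -8 * 3^i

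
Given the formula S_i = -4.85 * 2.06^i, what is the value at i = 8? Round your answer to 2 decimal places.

S_8 = -4.85 * 2.06^8 ≈ -4.85 * 324.2931 ≈ -1572.82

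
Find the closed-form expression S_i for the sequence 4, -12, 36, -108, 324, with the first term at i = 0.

Check ratios: -12 / 4 = -3.0
Common ratio r = -3.
First term a = 4.
Formula: S_i = 4 * (-3)^i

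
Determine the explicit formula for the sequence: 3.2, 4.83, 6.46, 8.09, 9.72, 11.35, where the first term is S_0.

Check differences: 4.83 - 3.2 = 1.63
6.46 - 4.83 = 1.63
Common difference d = 1.63.
First term a = 3.2.
Formula: S_i = 3.20 + 1.63*i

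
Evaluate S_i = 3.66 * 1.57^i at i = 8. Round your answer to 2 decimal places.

S_8 = 3.66 * 1.57^8 ≈ 3.66 * 36.9145 ≈ 135.11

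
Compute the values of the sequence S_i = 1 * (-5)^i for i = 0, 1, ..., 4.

This is a geometric sequence.
i=0: S_0 = 1 * (-5)^0 = 1
i=1: S_1 = 1 * (-5)^1 = -5
i=2: S_2 = 1 * (-5)^2 = 25
i=3: S_3 = 1 * (-5)^3 = -125
i=4: S_4 = 1 * (-5)^4 = 625
The first 5 terms are: [1, -5, 25, -125, 625]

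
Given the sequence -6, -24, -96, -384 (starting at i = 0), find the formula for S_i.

Check ratios: -24 / -6 = 4.0
Common ratio r = 4.
First term a = -6.
Formula: S_i = -6 * 4^i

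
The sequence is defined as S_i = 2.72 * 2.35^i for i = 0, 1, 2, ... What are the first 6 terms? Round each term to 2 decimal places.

This is a geometric sequence.
i=0: S_0 = 2.72 * 2.35^0 = 2.72
i=1: S_1 = 2.72 * 2.35^1 ≈ 6.39
i=2: S_2 = 2.72 * 2.35^2 ≈ 15.02
i=3: S_3 = 2.72 * 2.35^3 ≈ 35.3
i=4: S_4 = 2.72 * 2.35^4 ≈ 82.95
i=5: S_5 = 2.72 * 2.35^5 ≈ 194.94
The first 6 terms are: [2.72, 6.39, 15.02, 35.3, 82.95, 194.94]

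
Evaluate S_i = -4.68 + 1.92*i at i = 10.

S_10 = -4.68 + 1.92*10 = -4.68 + 19.2 = 14.52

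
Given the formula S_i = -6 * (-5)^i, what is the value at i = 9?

S_9 = -6 * (-5)^9 = -6 * -1953125 = 11718750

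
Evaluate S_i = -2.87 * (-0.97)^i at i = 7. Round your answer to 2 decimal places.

S_7 = -2.87 * (-0.97)^7 ≈ -2.87 * -0.808 ≈ 2.32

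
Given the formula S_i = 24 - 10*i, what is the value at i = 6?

S_6 = 24 + -10*6 = 24 + -60 = -36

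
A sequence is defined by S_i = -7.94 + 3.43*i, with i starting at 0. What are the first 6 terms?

This is an arithmetic sequence.
i=0: S_0 = -7.94 + 3.43*0 = -7.94
i=1: S_1 = -7.94 + 3.43*1 = -4.51
i=2: S_2 = -7.94 + 3.43*2 = -1.08
i=3: S_3 = -7.94 + 3.43*3 = 2.35
i=4: S_4 = -7.94 + 3.43*4 = 5.78
i=5: S_5 = -7.94 + 3.43*5 = 9.21
The first 6 terms are: [-7.94, -4.51, -1.08, 2.35, 5.78, 9.21]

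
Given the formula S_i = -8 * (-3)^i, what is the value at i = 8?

S_8 = -8 * (-3)^8 = -8 * 6561 = -52488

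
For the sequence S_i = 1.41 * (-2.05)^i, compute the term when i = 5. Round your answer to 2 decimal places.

S_5 = 1.41 * (-2.05)^5 ≈ 1.41 * -36.2051 ≈ -51.05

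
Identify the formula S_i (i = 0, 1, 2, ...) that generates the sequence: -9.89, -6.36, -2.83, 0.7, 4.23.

Check differences: -6.36 - -9.89 = 3.53
-2.83 - -6.36 = 3.53
Common difference d = 3.53.
First term a = -9.89.
Formula: S_i = -9.89 + 3.53*i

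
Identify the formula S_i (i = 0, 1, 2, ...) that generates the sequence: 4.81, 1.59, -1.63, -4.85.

Check differences: 1.59 - 4.81 = -3.22
-1.63 - 1.59 = -3.22
Common difference d = -3.22.
First term a = 4.81.
Formula: S_i = 4.81 - 3.22*i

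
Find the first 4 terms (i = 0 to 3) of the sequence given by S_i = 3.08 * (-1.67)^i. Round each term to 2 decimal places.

This is a geometric sequence.
i=0: S_0 = 3.08 * (-1.67)^0 = 3.08
i=1: S_1 = 3.08 * (-1.67)^1 ≈ -5.14
i=2: S_2 = 3.08 * (-1.67)^2 ≈ 8.59
i=3: S_3 = 3.08 * (-1.67)^3 ≈ -14.34
The first 4 terms are: [3.08, -5.14, 8.59, -14.34]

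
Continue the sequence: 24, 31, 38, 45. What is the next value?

Differences: 31 - 24 = 7
This is an arithmetic sequence with common difference d = 7.
Next term = 45 + 7 = 52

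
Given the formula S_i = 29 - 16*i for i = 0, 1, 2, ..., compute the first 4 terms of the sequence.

This is an arithmetic sequence.
i=0: S_0 = 29 + -16*0 = 29
i=1: S_1 = 29 + -16*1 = 13
i=2: S_2 = 29 + -16*2 = -3
i=3: S_3 = 29 + -16*3 = -19
The first 4 terms are: [29, 13, -3, -19]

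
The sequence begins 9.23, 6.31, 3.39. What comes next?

Differences: 6.31 - 9.23 = -2.92
This is an arithmetic sequence with common difference d = -2.92.
Next term = 3.39 + -2.92 = 0.47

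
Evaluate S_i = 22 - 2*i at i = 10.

S_10 = 22 + -2*10 = 22 + -20 = 2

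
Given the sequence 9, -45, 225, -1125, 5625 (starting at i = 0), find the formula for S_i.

Check ratios: -45 / 9 = -5.0
Common ratio r = -5.
First term a = 9.
Formula: S_i = 9 * (-5)^i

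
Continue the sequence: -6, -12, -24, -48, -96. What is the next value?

Ratios: -12 / -6 = 2.0
This is a geometric sequence with common ratio r = 2.
Next term = -96 * 2 = -192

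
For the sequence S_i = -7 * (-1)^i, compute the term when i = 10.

S_10 = -7 * (-1)^10 = -7 * 1 = -7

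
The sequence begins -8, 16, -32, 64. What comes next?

Ratios: 16 / -8 = -2.0
This is a geometric sequence with common ratio r = -2.
Next term = 64 * -2 = -128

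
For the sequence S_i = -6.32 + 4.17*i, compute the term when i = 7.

S_7 = -6.32 + 4.17*7 = -6.32 + 29.19 = 22.87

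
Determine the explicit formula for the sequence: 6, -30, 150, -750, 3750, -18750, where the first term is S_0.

Check ratios: -30 / 6 = -5.0
Common ratio r = -5.
First term a = 6.
Formula: S_i = 6 * (-5)^i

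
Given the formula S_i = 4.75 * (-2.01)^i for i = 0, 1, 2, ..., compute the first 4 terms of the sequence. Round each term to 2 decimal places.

This is a geometric sequence.
i=0: S_0 = 4.75 * (-2.01)^0 = 4.75
i=1: S_1 = 4.75 * (-2.01)^1 ≈ -9.55
i=2: S_2 = 4.75 * (-2.01)^2 ≈ 19.19
i=3: S_3 = 4.75 * (-2.01)^3 ≈ -38.57
The first 4 terms are: [4.75, -9.55, 19.19, -38.57]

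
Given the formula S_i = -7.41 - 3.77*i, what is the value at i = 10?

S_10 = -7.41 + -3.77*10 = -7.41 + -37.7 = -45.11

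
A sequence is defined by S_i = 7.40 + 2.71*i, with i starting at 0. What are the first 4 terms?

This is an arithmetic sequence.
i=0: S_0 = 7.4 + 2.71*0 = 7.4
i=1: S_1 = 7.4 + 2.71*1 = 10.11
i=2: S_2 = 7.4 + 2.71*2 = 12.82
i=3: S_3 = 7.4 + 2.71*3 = 15.53
The first 4 terms are: [7.4, 10.11, 12.82, 15.53]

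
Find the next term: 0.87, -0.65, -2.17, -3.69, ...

Differences: -0.65 - 0.87 = -1.52
This is an arithmetic sequence with common difference d = -1.52.
Next term = -3.69 + -1.52 = -5.21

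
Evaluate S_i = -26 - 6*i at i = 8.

S_8 = -26 + -6*8 = -26 + -48 = -74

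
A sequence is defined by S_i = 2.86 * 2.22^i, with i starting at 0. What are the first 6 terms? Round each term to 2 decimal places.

This is a geometric sequence.
i=0: S_0 = 2.86 * 2.22^0 = 2.86
i=1: S_1 = 2.86 * 2.22^1 ≈ 6.35
i=2: S_2 = 2.86 * 2.22^2 ≈ 14.1
i=3: S_3 = 2.86 * 2.22^3 ≈ 31.29
i=4: S_4 = 2.86 * 2.22^4 ≈ 69.47
i=5: S_5 = 2.86 * 2.22^5 ≈ 154.22
The first 6 terms are: [2.86, 6.35, 14.1, 31.29, 69.47, 154.22]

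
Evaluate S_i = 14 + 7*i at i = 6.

S_6 = 14 + 7*6 = 14 + 42 = 56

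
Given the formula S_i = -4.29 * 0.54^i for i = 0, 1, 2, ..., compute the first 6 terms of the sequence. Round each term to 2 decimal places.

This is a geometric sequence.
i=0: S_0 = -4.29 * 0.54^0 = -4.29
i=1: S_1 = -4.29 * 0.54^1 ≈ -2.32
i=2: S_2 = -4.29 * 0.54^2 ≈ -1.25
i=3: S_3 = -4.29 * 0.54^3 ≈ -0.68
i=4: S_4 = -4.29 * 0.54^4 ≈ -0.36
i=5: S_5 = -4.29 * 0.54^5 ≈ -0.2
The first 6 terms are: [-4.29, -2.32, -1.25, -0.68, -0.36, -0.2]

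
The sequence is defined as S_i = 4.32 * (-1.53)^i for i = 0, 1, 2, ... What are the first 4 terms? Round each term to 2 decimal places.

This is a geometric sequence.
i=0: S_0 = 4.32 * (-1.53)^0 = 4.32
i=1: S_1 = 4.32 * (-1.53)^1 ≈ -6.61
i=2: S_2 = 4.32 * (-1.53)^2 ≈ 10.11
i=3: S_3 = 4.32 * (-1.53)^3 ≈ -15.47
The first 4 terms are: [4.32, -6.61, 10.11, -15.47]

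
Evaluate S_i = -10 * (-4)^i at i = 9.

S_9 = -10 * (-4)^9 = -10 * -262144 = 2621440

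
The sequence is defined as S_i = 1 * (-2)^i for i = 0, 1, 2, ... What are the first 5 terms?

This is a geometric sequence.
i=0: S_0 = 1 * (-2)^0 = 1
i=1: S_1 = 1 * (-2)^1 = -2
i=2: S_2 = 1 * (-2)^2 = 4
i=3: S_3 = 1 * (-2)^3 = -8
i=4: S_4 = 1 * (-2)^4 = 16
The first 5 terms are: [1, -2, 4, -8, 16]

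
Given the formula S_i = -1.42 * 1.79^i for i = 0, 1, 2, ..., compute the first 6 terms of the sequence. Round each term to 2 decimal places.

This is a geometric sequence.
i=0: S_0 = -1.42 * 1.79^0 = -1.42
i=1: S_1 = -1.42 * 1.79^1 ≈ -2.54
i=2: S_2 = -1.42 * 1.79^2 ≈ -4.55
i=3: S_3 = -1.42 * 1.79^3 ≈ -8.14
i=4: S_4 = -1.42 * 1.79^4 ≈ -14.58
i=5: S_5 = -1.42 * 1.79^5 ≈ -26.09
The first 6 terms are: [-1.42, -2.54, -4.55, -8.14, -14.58, -26.09]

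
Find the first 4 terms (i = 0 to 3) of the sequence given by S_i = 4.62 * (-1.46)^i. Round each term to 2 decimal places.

This is a geometric sequence.
i=0: S_0 = 4.62 * (-1.46)^0 = 4.62
i=1: S_1 = 4.62 * (-1.46)^1 ≈ -6.75
i=2: S_2 = 4.62 * (-1.46)^2 ≈ 9.85
i=3: S_3 = 4.62 * (-1.46)^3 ≈ -14.38
The first 4 terms are: [4.62, -6.75, 9.85, -14.38]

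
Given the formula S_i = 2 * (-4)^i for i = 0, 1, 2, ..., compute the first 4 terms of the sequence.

This is a geometric sequence.
i=0: S_0 = 2 * (-4)^0 = 2
i=1: S_1 = 2 * (-4)^1 = -8
i=2: S_2 = 2 * (-4)^2 = 32
i=3: S_3 = 2 * (-4)^3 = -128
The first 4 terms are: [2, -8, 32, -128]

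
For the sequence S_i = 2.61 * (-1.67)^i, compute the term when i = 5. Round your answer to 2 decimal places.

S_5 = 2.61 * (-1.67)^5 ≈ 2.61 * -12.9892 ≈ -33.9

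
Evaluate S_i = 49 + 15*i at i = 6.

S_6 = 49 + 15*6 = 49 + 90 = 139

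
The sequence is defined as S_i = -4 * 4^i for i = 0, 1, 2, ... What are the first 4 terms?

This is a geometric sequence.
i=0: S_0 = -4 * 4^0 = -4
i=1: S_1 = -4 * 4^1 = -16
i=2: S_2 = -4 * 4^2 = -64
i=3: S_3 = -4 * 4^3 = -256
The first 4 terms are: [-4, -16, -64, -256]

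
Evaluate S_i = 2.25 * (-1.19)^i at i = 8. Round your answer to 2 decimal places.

S_8 = 2.25 * (-1.19)^8 ≈ 2.25 * 4.0214 ≈ 9.05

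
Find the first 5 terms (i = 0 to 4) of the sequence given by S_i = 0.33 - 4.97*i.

This is an arithmetic sequence.
i=0: S_0 = 0.33 + -4.97*0 = 0.33
i=1: S_1 = 0.33 + -4.97*1 = -4.64
i=2: S_2 = 0.33 + -4.97*2 = -9.61
i=3: S_3 = 0.33 + -4.97*3 = -14.58
i=4: S_4 = 0.33 + -4.97*4 = -19.55
The first 5 terms are: [0.33, -4.64, -9.61, -14.58, -19.55]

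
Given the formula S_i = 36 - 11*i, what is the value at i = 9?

S_9 = 36 + -11*9 = 36 + -99 = -63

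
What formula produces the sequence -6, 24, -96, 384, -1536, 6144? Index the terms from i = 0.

Check ratios: 24 / -6 = -4.0
Common ratio r = -4.
First term a = -6.
Formula: S_i = -6 * (-4)^i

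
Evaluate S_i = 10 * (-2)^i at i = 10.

S_10 = 10 * (-2)^10 = 10 * 1024 = 10240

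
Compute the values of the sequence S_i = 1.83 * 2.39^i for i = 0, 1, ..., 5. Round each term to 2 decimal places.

This is a geometric sequence.
i=0: S_0 = 1.83 * 2.39^0 = 1.83
i=1: S_1 = 1.83 * 2.39^1 ≈ 4.37
i=2: S_2 = 1.83 * 2.39^2 ≈ 10.45
i=3: S_3 = 1.83 * 2.39^3 ≈ 24.98
i=4: S_4 = 1.83 * 2.39^4 ≈ 59.71
i=5: S_5 = 1.83 * 2.39^5 ≈ 142.71
The first 6 terms are: [1.83, 4.37, 10.45, 24.98, 59.71, 142.71]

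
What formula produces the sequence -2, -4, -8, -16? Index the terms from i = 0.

Check ratios: -4 / -2 = 2.0
Common ratio r = 2.
First term a = -2.
Formula: S_i = -2 * 2^i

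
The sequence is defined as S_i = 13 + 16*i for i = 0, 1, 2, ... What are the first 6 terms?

This is an arithmetic sequence.
i=0: S_0 = 13 + 16*0 = 13
i=1: S_1 = 13 + 16*1 = 29
i=2: S_2 = 13 + 16*2 = 45
i=3: S_3 = 13 + 16*3 = 61
i=4: S_4 = 13 + 16*4 = 77
i=5: S_5 = 13 + 16*5 = 93
The first 6 terms are: [13, 29, 45, 61, 77, 93]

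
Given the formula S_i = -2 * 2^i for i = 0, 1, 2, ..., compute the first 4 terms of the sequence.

This is a geometric sequence.
i=0: S_0 = -2 * 2^0 = -2
i=1: S_1 = -2 * 2^1 = -4
i=2: S_2 = -2 * 2^2 = -8
i=3: S_3 = -2 * 2^3 = -16
The first 4 terms are: [-2, -4, -8, -16]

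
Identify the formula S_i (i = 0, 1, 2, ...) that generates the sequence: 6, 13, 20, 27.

Check differences: 13 - 6 = 7
20 - 13 = 7
Common difference d = 7.
First term a = 6.
Formula: S_i = 6 + 7*i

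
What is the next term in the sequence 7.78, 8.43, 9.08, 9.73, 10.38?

Differences: 8.43 - 7.78 = 0.65
This is an arithmetic sequence with common difference d = 0.65.
Next term = 10.38 + 0.65 = 11.03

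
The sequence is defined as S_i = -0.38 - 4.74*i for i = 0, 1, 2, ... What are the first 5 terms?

This is an arithmetic sequence.
i=0: S_0 = -0.38 + -4.74*0 = -0.38
i=1: S_1 = -0.38 + -4.74*1 = -5.12
i=2: S_2 = -0.38 + -4.74*2 = -9.86
i=3: S_3 = -0.38 + -4.74*3 = -14.6
i=4: S_4 = -0.38 + -4.74*4 = -19.34
The first 5 terms are: [-0.38, -5.12, -9.86, -14.6, -19.34]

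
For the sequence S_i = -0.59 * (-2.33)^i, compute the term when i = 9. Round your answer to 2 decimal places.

S_9 = -0.59 * (-2.33)^9 ≈ -0.59 * -2023.9664 ≈ 1194.14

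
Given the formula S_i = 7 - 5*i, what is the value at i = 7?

S_7 = 7 + -5*7 = 7 + -35 = -28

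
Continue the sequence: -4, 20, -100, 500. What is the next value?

Ratios: 20 / -4 = -5.0
This is a geometric sequence with common ratio r = -5.
Next term = 500 * -5 = -2500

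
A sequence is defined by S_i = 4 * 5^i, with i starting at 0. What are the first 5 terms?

This is a geometric sequence.
i=0: S_0 = 4 * 5^0 = 4
i=1: S_1 = 4 * 5^1 = 20
i=2: S_2 = 4 * 5^2 = 100
i=3: S_3 = 4 * 5^3 = 500
i=4: S_4 = 4 * 5^4 = 2500
The first 5 terms are: [4, 20, 100, 500, 2500]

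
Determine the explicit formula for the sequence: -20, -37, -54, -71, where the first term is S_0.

Check differences: -37 - -20 = -17
-54 - -37 = -17
Common difference d = -17.
First term a = -20.
Formula: S_i = -20 - 17*i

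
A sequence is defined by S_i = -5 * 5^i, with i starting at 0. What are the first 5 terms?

This is a geometric sequence.
i=0: S_0 = -5 * 5^0 = -5
i=1: S_1 = -5 * 5^1 = -25
i=2: S_2 = -5 * 5^2 = -125
i=3: S_3 = -5 * 5^3 = -625
i=4: S_4 = -5 * 5^4 = -3125
The first 5 terms are: [-5, -25, -125, -625, -3125]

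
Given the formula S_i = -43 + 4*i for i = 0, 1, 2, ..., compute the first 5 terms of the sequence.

This is an arithmetic sequence.
i=0: S_0 = -43 + 4*0 = -43
i=1: S_1 = -43 + 4*1 = -39
i=2: S_2 = -43 + 4*2 = -35
i=3: S_3 = -43 + 4*3 = -31
i=4: S_4 = -43 + 4*4 = -27
The first 5 terms are: [-43, -39, -35, -31, -27]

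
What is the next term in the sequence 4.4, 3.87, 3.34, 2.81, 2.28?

Differences: 3.87 - 4.4 = -0.53
This is an arithmetic sequence with common difference d = -0.53.
Next term = 2.28 + -0.53 = 1.75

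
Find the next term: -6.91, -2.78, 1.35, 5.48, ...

Differences: -2.78 - -6.91 = 4.13
This is an arithmetic sequence with common difference d = 4.13.
Next term = 5.48 + 4.13 = 9.61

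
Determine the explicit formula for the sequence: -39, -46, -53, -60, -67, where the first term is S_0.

Check differences: -46 - -39 = -7
-53 - -46 = -7
Common difference d = -7.
First term a = -39.
Formula: S_i = -39 - 7*i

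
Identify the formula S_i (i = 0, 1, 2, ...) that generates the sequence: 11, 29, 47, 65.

Check differences: 29 - 11 = 18
47 - 29 = 18
Common difference d = 18.
First term a = 11.
Formula: S_i = 11 + 18*i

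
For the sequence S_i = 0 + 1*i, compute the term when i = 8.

S_8 = 0 + 1*8 = 0 + 8 = 8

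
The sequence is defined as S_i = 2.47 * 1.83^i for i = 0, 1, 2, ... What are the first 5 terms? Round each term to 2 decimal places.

This is a geometric sequence.
i=0: S_0 = 2.47 * 1.83^0 = 2.47
i=1: S_1 = 2.47 * 1.83^1 ≈ 4.52
i=2: S_2 = 2.47 * 1.83^2 ≈ 8.27
i=3: S_3 = 2.47 * 1.83^3 ≈ 15.14
i=4: S_4 = 2.47 * 1.83^4 ≈ 27.7
The first 5 terms are: [2.47, 4.52, 8.27, 15.14, 27.7]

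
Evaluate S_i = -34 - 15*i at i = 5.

S_5 = -34 + -15*5 = -34 + -75 = -109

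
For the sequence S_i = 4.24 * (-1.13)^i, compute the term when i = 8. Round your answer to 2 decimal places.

S_8 = 4.24 * (-1.13)^8 ≈ 4.24 * 2.6584 ≈ 11.27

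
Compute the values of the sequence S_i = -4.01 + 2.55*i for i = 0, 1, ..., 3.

This is an arithmetic sequence.
i=0: S_0 = -4.01 + 2.55*0 = -4.01
i=1: S_1 = -4.01 + 2.55*1 = -1.46
i=2: S_2 = -4.01 + 2.55*2 = 1.09
i=3: S_3 = -4.01 + 2.55*3 = 3.64
The first 4 terms are: [-4.01, -1.46, 1.09, 3.64]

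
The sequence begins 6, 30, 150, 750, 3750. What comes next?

Ratios: 30 / 6 = 5.0
This is a geometric sequence with common ratio r = 5.
Next term = 3750 * 5 = 18750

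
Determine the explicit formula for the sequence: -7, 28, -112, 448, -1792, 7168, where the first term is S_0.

Check ratios: 28 / -7 = -4.0
Common ratio r = -4.
First term a = -7.
Formula: S_i = -7 * (-4)^i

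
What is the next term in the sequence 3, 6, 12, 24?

Ratios: 6 / 3 = 2.0
This is a geometric sequence with common ratio r = 2.
Next term = 24 * 2 = 48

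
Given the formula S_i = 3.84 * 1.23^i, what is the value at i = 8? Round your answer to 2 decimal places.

S_8 = 3.84 * 1.23^8 ≈ 3.84 * 5.2389 ≈ 20.12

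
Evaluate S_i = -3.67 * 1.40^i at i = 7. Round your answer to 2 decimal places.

S_7 = -3.67 * 1.4^7 ≈ -3.67 * 10.5414 ≈ -38.69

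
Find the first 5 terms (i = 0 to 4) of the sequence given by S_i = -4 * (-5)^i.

This is a geometric sequence.
i=0: S_0 = -4 * (-5)^0 = -4
i=1: S_1 = -4 * (-5)^1 = 20
i=2: S_2 = -4 * (-5)^2 = -100
i=3: S_3 = -4 * (-5)^3 = 500
i=4: S_4 = -4 * (-5)^4 = -2500
The first 5 terms are: [-4, 20, -100, 500, -2500]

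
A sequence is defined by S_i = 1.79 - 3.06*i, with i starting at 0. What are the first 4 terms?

This is an arithmetic sequence.
i=0: S_0 = 1.79 + -3.06*0 = 1.79
i=1: S_1 = 1.79 + -3.06*1 = -1.27
i=2: S_2 = 1.79 + -3.06*2 = -4.33
i=3: S_3 = 1.79 + -3.06*3 = -7.39
The first 4 terms are: [1.79, -1.27, -4.33, -7.39]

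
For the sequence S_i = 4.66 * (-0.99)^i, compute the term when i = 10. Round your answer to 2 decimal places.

S_10 = 4.66 * (-0.99)^10 ≈ 4.66 * 0.9044 ≈ 4.21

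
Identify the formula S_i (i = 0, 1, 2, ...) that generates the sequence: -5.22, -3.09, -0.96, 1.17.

Check differences: -3.09 - -5.22 = 2.13
-0.96 - -3.09 = 2.13
Common difference d = 2.13.
First term a = -5.22.
Formula: S_i = -5.22 + 2.13*i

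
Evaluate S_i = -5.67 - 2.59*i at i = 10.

S_10 = -5.67 + -2.59*10 = -5.67 + -25.9 = -31.57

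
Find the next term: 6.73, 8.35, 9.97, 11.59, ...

Differences: 8.35 - 6.73 = 1.62
This is an arithmetic sequence with common difference d = 1.62.
Next term = 11.59 + 1.62 = 13.21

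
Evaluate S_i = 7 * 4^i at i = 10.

S_10 = 7 * 4^10 = 7 * 1048576 = 7340032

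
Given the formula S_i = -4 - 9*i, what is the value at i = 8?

S_8 = -4 + -9*8 = -4 + -72 = -76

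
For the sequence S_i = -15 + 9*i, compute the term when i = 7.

S_7 = -15 + 9*7 = -15 + 63 = 48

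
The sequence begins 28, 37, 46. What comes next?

Differences: 37 - 28 = 9
This is an arithmetic sequence with common difference d = 9.
Next term = 46 + 9 = 55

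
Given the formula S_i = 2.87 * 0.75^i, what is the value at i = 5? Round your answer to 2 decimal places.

S_5 = 2.87 * 0.75^5 ≈ 2.87 * 0.2373 ≈ 0.68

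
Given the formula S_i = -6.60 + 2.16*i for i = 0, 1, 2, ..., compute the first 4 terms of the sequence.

This is an arithmetic sequence.
i=0: S_0 = -6.6 + 2.16*0 = -6.6
i=1: S_1 = -6.6 + 2.16*1 = -4.44
i=2: S_2 = -6.6 + 2.16*2 = -2.28
i=3: S_3 = -6.6 + 2.16*3 = -0.12
The first 4 terms are: [-6.6, -4.44, -2.28, -0.12]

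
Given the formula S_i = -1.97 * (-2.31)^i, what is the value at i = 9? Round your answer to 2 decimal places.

S_9 = -1.97 * (-2.31)^9 ≈ -1.97 * -1872.8708 ≈ 3689.56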